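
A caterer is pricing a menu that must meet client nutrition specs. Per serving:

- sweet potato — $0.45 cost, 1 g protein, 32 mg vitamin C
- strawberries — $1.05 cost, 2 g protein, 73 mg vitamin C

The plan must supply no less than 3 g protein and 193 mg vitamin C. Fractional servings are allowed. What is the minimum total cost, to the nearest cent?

This is a tiny linear program; its minimum lies at a vertex of the feasible set. List the vertices and price them.
sweet potato only: max(3/1, 193/32) = 6.031 servings → $2.71.
strawberries only: max(3/2, 193/73) = 2.644 servings → $2.78.
sweet potato + strawberries: the both-tight solution has a negative serving — not a feasible corner.
So the least-cost plan costs $2.71.

$2.71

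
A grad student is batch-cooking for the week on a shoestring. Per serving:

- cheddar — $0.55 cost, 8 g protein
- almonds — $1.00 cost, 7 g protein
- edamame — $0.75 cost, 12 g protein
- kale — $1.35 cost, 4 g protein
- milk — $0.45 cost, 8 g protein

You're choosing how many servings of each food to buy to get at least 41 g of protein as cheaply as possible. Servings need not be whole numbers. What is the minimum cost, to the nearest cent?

Cost per g of protein: milk $0.0563, edamame $0.0625, cheddar $0.0688, almonds $0.1429, kale $0.3375.
With no serving limits, use only milk: 41 g / 8 g = 5.125 servings × $0.45 = $2.31.

$2.31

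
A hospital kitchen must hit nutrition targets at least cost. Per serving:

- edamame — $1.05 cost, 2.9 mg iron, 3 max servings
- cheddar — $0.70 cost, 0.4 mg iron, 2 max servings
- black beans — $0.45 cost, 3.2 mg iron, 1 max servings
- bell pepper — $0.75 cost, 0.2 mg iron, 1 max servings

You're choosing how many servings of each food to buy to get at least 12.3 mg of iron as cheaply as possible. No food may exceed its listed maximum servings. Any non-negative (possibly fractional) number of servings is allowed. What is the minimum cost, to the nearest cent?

Cost per mg of iron: black beans $0.1406, edamame $0.3621, cheddar $1.7500, bell pepper $3.7500.
Take 1 serving of black beans: +3.2 mg iron for $0.45 (total $0.45, still need 9.1 mg).
Take 3 servings of edamame: +8.7 mg iron for $3.15 (total $3.60, still need 0.4 mg).
Take 1 serving of cheddar: +0.4 mg iron for $0.70 (total $4.30, still need 0.0 mg).
Greedy by cheapest-per-mg is optimal for a single linear constraint, so the minimum cost is $4.30.

$4.30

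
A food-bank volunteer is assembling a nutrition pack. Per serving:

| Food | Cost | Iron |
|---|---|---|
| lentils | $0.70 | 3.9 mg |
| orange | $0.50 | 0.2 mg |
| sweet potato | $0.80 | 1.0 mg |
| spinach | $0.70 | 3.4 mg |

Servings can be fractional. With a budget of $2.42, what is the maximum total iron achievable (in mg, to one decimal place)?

Iron per dollar: lentils 5.571, spinach 4.857, sweet potato 1.25, orange 0.4.
With no serving limits, spend the whole cost allowance on lentils: $2.42 / $0.70 × 3.9 mg = 13.5 mg.

13.5 mg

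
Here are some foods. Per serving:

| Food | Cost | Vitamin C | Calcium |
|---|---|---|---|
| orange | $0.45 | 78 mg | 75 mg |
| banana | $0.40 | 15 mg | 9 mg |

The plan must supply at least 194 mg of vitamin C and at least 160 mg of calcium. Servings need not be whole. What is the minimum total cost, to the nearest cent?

This is a tiny linear program; its minimum lies at a vertex of the feasible set. List the vertices and price them.
orange only: max(194/78, 160/75) = 2.487 servings → $1.12.
banana only: max(194/15, 160/9) = 17.78 servings → $7.11.
orange + banana with both tight: 1.546 servings and 4.894 servings → $2.65.
Cheapest feasible corner: $1.12.

$1.12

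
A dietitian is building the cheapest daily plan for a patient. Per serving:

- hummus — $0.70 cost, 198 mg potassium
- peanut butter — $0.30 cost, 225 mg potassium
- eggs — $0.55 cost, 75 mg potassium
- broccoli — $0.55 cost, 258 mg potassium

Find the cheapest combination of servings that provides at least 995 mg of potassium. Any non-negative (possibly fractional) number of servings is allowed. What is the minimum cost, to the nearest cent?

Cost per mg of potassium: peanut butter $0.0013, broccoli $0.0021, hummus $0.0035, eggs $0.0073.
With no serving limits, use only peanut butter: 995 mg / 225 mg = 4.422 servings × $0.30 = $1.33.

$1.33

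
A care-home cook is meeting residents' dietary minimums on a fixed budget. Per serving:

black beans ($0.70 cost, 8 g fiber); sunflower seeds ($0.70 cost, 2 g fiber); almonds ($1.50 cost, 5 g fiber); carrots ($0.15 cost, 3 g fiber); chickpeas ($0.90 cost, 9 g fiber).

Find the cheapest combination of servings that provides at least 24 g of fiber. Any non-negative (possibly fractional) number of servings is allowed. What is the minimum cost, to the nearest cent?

Cost per g of fiber: carrots $0.0500, black beans $0.0875, chickpeas $0.1000, almonds $0.3000, sunflower seeds $0.3500.
With no serving limits, use only carrots: 24 g / 3 g = 8 servings × $0.15 = $1.20.

$1.20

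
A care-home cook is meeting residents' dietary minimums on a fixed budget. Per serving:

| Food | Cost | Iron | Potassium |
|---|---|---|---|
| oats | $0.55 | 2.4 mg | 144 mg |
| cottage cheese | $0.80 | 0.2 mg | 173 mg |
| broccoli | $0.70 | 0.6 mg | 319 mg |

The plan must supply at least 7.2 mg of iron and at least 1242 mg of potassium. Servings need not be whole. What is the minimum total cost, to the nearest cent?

Compare the cost at each extreme point of the feasible region.
oats only: max(7.2/2.4, 1242/144) = 8.625 servings → $4.74.
cottage cheese only: max(7.2/0.2, 1242/173) = 36 servings → $28.80.
broccoli only: max(7.2/0.6, 1242/319) = 12 servings → $8.40.
oats + cottage cheese with both tight: 2.581 servings and 5.031 servings → $5.44.
oats + broccoli with both tight: 2.284 servings and 2.862 servings → $3.26.
cottage cheese + broccoli: intersection lies outside the first quadrant.
So the least-cost plan costs $3.26.

$3.26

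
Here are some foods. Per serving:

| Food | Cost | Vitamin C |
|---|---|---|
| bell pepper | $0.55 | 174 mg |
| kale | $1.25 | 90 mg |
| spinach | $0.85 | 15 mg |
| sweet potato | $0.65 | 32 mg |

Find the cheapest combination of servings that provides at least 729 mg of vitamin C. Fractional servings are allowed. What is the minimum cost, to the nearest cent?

$2.30

Cost per mg of vitamin C: bell pepper $0.0032, kale $0.0139, sweet potato $0.0203, spinach $0.0567.
With no serving limits, use only bell pepper: 729 mg / 174 mg = 4.19 servings × $0.55 = $2.30.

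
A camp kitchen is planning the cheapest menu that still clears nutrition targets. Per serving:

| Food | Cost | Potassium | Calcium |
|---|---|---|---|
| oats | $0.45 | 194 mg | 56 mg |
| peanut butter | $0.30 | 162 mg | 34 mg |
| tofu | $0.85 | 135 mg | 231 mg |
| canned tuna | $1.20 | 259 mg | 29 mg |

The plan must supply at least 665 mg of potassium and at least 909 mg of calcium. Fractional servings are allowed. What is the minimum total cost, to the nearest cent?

At the optimum either one food covers both requirements or two foods hit both targets exactly; no other combination can be cheaper.
oats only: max(665/194, 909/56) = 16.23 servings → $7.30.
peanut butter only: max(665/162, 909/34) = 26.74 servings → $8.02.
tofu only: max(665/135, 909/231) = 4.926 servings → $4.19.
canned tuna only: max(665/259, 909/29) = 31.34 servings → $37.61.
oats + peanut butter: the both-tight solution has a negative serving — not a feasible corner.
oats + tofu with both tight: 0.8294 servings and 3.734 servings → $3.55.
oats + canned tuna: intersection lies outside the first quadrant.
peanut butter + tofu with both tight: 0.9412 servings and 3.797 servings → $3.51.
peanut butter + canned tuna with both targets exact would need a negative amount; discard.
tofu + canned tuna with both tight: 3.866 servings and 0.5526 servings → $3.95.
The minimum over all feasible corners is $3.51.

$3.51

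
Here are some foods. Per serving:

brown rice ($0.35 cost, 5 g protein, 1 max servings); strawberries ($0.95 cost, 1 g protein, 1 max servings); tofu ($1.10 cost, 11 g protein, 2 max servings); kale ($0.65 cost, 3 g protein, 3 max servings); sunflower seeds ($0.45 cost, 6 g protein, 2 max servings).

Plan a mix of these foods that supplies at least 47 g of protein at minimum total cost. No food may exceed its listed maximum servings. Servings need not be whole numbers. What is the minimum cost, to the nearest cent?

$5.18

Cost per g of protein: brown rice $0.0700, sunflower seeds $0.0750, tofu $0.1000, kale $0.2167, strawberries $0.9500.
Take 1 serving of brown rice: +5.0 g protein for $0.35 (total $0.35, still need 42.0 g).
Take 2 servings of sunflower seeds: +12.0 g protein for $0.90 (total $1.25, still need 30.0 g).
Take 2 servings of tofu: +22.0 g protein for $2.20 (total $3.45, still need 8.0 g).
Take 2.667 servings of kale: +8.0 g protein for $1.73 (total $5.18, still need 0.0 g).
Filling from the cheapest source first is optimal under one linear minimum: $5.18.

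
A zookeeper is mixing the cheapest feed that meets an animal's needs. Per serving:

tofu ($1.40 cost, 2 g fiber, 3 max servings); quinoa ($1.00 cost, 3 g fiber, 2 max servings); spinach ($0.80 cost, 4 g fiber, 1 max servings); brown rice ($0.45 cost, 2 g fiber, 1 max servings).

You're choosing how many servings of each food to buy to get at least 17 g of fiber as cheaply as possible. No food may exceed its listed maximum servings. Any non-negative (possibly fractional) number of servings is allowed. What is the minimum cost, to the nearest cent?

Cost per g of fiber: spinach $0.2000, brown rice $0.2250, quinoa $0.3333, tofu $0.7000.
Take 1 serving of spinach: +4.0 g fiber for $0.80 (total $0.80, still need 13.0 g).
Take 1 serving of brown rice: +2.0 g fiber for $0.45 (total $1.25, still need 11.0 g).
Take 2 servings of quinoa: +6.0 g fiber for $2.00 (total $3.25, still need 5.0 g).
Take 2.5 servings of tofu: +5.0 g fiber for $3.50 (total $6.75, still need 0.0 g).
Filling from the cheapest source first is optimal under one linear minimum: $6.75.

$6.75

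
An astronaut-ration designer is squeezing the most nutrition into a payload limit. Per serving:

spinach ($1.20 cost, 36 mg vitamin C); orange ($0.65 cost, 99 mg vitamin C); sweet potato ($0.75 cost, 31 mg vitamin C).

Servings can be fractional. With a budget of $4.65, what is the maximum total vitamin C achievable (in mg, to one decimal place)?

Vitamin C per dollar: orange 152.3, sweet potato 41.33, spinach 30.
With no serving limits, spend the whole cost allowance on orange: $4.65 / $0.65 × 99 mg = 708.2 mg.

708.2 mg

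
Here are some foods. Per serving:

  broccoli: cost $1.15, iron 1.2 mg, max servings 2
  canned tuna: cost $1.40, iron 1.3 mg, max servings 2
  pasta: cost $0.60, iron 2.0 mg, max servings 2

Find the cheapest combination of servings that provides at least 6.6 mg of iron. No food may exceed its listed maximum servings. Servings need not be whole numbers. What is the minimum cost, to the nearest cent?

$3.72

Cost per mg of iron: pasta $0.3000, broccoli $0.9583, canned tuna $1.0769.
Take 2 servings of pasta: +4.0 mg iron for $1.20 (total $1.20, still need 2.6 mg).
Take 2 servings of broccoli: +2.4 mg iron for $2.30 (total $3.50, still need 0.2 mg).
Take 0.1538 servings of canned tuna: +0.2 mg iron for $0.22 (total $3.72, still need 0.0 mg).
Filling from the cheapest source first is optimal under one linear minimum: $3.72.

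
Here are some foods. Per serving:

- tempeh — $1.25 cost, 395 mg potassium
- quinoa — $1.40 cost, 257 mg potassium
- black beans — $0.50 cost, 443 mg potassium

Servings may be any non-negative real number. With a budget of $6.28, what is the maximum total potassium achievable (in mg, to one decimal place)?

5564.1 mg

Potassium per dollar: black beans 886, tempeh 316, quinoa 183.6.
With no serving limits, spend the whole cost allowance on black beans: $6.28 / $0.50 × 443 mg = 5564.1 mg.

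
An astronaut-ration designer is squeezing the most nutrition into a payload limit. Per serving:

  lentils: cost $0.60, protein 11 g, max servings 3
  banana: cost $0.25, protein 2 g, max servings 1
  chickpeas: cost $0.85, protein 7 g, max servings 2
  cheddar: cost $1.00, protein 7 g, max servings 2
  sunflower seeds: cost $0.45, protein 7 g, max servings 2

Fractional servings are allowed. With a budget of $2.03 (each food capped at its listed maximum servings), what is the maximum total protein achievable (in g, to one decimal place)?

Protein per dollar: lentils 18.33, sunflower seeds 15.56, chickpeas 8.235, banana 8, cheddar 7.
Take 3 servings of lentils: spends $1.80, +33.0 g protein (running total 33.0 g).
Take 0.5111 servings of sunflower seeds: spends $0.23, +3.6 g protein (running total 36.6 g).
Filling greedily by protein-per-dollar is optimal for one linear limit, giving 36.6 g.

36.6 g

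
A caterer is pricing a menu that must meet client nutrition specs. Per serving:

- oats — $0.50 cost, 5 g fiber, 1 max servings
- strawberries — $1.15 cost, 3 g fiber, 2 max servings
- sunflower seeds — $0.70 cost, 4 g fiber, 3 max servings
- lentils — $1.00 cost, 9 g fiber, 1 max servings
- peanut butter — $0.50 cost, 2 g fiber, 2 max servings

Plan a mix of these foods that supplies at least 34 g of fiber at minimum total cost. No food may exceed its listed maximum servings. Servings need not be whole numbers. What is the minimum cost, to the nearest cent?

Cost per g of fiber: oats $0.1000, lentils $0.1111, sunflower seeds $0.1750, peanut butter $0.2500, strawberries $0.3833.
Take 1 serving of oats: +5.0 g fiber for $0.50 (total $0.50, still need 29.0 g).
Take 1 serving of lentils: +9.0 g fiber for $1.00 (total $1.50, still need 20.0 g).
Take 3 servings of sunflower seeds: +12.0 g fiber for $2.10 (total $3.60, still need 8.0 g).
Take 2 servings of peanut butter: +4.0 g fiber for $1.00 (total $4.60, still need 4.0 g).
Take 1.333 servings of strawberries: +4.0 g fiber for $1.53 (total $6.13, still need 0.0 g).
Greedy by cheapest-per-g is optimal for a single linear constraint, so the minimum cost is $6.13.

$6.13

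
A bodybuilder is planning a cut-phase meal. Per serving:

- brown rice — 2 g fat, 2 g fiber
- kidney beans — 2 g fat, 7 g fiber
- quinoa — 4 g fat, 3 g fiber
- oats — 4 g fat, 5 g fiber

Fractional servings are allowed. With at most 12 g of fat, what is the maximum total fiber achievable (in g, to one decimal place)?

42.0 g

Fiber per g fat: kidney beans 3.5, oats 1.25, brown rice 1, quinoa 0.75.
With no serving limits, spend the whole fat allowance on kidney beans: 12 g / 2 g × 7 g = 42.0 g.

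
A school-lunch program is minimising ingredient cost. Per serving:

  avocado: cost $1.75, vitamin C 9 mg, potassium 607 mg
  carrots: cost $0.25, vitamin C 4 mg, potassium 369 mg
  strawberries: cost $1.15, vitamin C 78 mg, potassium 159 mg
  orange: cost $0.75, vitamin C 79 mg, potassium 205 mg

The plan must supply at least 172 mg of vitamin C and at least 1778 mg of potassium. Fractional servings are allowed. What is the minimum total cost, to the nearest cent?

$2.42

Compare the cost at each extreme point of the feasible region.
avocado only: max(172/9, 1778/607) = 19.11 servings → $33.44.
carrots only: max(172/4, 1778/369) = 43 servings → $10.75.
strawberries only: max(172/78, 1778/159) = 11.18 servings → $12.86.
orange only: max(172/79, 1778/205) = 8.673 servings → $6.50.
avocado + carrots: intersection lies outside the first quadrant.
avocado + strawberries with both tight: 2.425 servings and 1.925 servings → $6.46.
avocado + orange with both tight: 2.282 servings and 1.917 servings → $5.43.
carrots + strawberries with both tight: 3.956 servings and 2.002 servings → $3.29.
carrots + orange with both tight: 3.713 servings and 1.989 servings → $2.42.
strawberries + orange: intersection lies outside the first quadrant.
Cheapest feasible corner: $2.42.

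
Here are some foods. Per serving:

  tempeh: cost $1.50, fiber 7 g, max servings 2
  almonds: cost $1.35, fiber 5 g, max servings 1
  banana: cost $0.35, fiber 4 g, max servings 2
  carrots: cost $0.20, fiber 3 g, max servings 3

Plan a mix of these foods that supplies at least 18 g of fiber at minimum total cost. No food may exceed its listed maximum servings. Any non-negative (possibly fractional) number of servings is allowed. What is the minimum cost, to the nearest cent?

$1.51

Cost per g of fiber: carrots $0.0667, banana $0.0875, tempeh $0.2143, almonds $0.2700.
Take 3 servings of carrots: +9.0 g fiber for $0.60 (total $0.60, still need 9.0 g).
Take 2 servings of banana: +8.0 g fiber for $0.70 (total $1.30, still need 1.0 g).
Take 0.1429 servings of tempeh: +1.0 g fiber for $0.21 (total $1.51, still need 0.0 g).
Filling from the cheapest source first is optimal under one linear minimum: $1.51.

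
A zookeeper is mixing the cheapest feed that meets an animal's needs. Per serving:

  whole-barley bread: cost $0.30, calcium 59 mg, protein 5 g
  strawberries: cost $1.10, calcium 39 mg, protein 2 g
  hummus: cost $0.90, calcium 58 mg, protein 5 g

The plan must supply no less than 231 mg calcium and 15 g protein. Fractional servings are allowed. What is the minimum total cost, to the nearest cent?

$1.17

An LP optimum is at a vertex; with two nutrient constraints at most two foods are used. Check each candidate.
whole-barley bread only: max(231/59, 15/5) = 3.915 servings → $1.17.
strawberries only: max(231/39, 15/2) = 7.5 servings → $8.25.
hummus only: max(231/58, 15/5) = 3.983 servings → $3.58.
whole-barley bread + strawberries with both tight: 1.597 servings and 3.506 servings → $4.34.
whole-barley bread + hummus: intersection lies outside the first quadrant.
strawberries + hummus with both tight: 3.608 servings and 1.557 servings → $5.37.
The minimum over all feasible corners is $1.17.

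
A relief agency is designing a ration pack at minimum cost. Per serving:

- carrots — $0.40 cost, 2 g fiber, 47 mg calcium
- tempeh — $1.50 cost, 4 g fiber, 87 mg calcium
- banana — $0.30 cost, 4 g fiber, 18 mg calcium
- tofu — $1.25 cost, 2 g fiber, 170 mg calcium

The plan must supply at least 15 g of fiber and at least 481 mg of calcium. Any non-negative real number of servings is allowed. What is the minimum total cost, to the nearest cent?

Compare the cost at each extreme point of the feasible region.
carrots only: max(15/2, 481/47) = 10.23 servings → $4.09.
tempeh only: max(15/4, 481/87) = 5.529 servings → $8.29.
banana only: max(15/4, 481/18) = 26.72 servings → $8.02.
tofu only: max(15/2, 481/170) = 7.5 servings → $9.38.
carrots + tempeh: intersection lies outside the first quadrant.
carrots + banana with both targets exact would need a negative amount; discard.
carrots + tofu with both tight: 6.455 servings and 1.045 servings → $3.89.
tempeh + banana with both targets exact would need a negative amount; discard.
tempeh + tofu with both tight: 3.138 servings and 1.223 servings → $6.24.
banana + tofu with both tight: 2.466 servings and 2.568 servings → $3.95.
Cheapest feasible corner: $3.89.

$3.89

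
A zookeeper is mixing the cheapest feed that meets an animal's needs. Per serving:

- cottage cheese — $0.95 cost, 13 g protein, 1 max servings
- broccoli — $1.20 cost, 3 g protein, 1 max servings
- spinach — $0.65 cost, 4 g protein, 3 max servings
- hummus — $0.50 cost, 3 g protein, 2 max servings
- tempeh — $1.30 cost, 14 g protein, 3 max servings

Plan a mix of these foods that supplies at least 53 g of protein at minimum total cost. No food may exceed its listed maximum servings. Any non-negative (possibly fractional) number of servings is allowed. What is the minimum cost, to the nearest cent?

$4.66

Cost per g of protein: cottage cheese $0.0731, tempeh $0.0929, spinach $0.1625, hummus $0.1667, broccoli $0.4000.
Take 1 serving of cottage cheese: +13.0 g protein for $0.95 (total $0.95, still need 40.0 g).
Take 2.857 servings of tempeh: +40.0 g protein for $3.71 (total $4.66, still need 0.0 g).
Greedy by cheapest-per-g is optimal for a single linear constraint, so the minimum cost is $4.66.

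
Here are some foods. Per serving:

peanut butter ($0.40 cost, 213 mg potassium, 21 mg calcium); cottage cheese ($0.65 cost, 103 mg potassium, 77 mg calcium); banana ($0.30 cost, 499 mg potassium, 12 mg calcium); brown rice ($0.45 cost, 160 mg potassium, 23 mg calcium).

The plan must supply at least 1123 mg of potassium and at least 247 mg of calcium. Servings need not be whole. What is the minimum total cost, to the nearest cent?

Compare the cost at each extreme point of the feasible region.
peanut butter only: max(1123/213, 247/21) = 11.76 servings → $4.70.
cottage cheese only: max(1123/103, 247/77) = 10.9 servings → $7.09.
banana only: max(1123/499, 247/12) = 20.58 servings → $6.17.
brown rice only: max(1123/160, 247/23) = 10.74 servings → $4.83.
peanut butter + cottage cheese with both tight: 4.286 servings and 2.039 servings → $3.04.
peanut butter + banana: the both-tight solution has a negative serving — not a feasible corner.
peanut butter + brown rice: intersection lies outside the first quadrant.
cottage cheese + banana with both tight: 2.952 servings and 1.641 servings → $2.41.
cottage cheese + brown rice with both tight: 1.376 servings and 6.133 servings → $3.65.
banana + brown rice: intersection lies outside the first quadrant.
So the least-cost plan costs $2.41.

$2.41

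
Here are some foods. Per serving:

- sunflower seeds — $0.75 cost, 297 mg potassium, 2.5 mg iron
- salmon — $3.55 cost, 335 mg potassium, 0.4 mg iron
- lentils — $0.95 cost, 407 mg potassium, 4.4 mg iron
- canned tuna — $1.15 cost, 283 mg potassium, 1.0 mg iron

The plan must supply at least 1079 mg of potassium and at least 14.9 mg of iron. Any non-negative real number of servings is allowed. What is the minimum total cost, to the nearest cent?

Compare the cost at each extreme point of the feasible region.
sunflower seeds only: max(1079/297, 14.9/2.5) = 5.96 servings → $4.47.
salmon only: max(1079/335, 14.9/0.4) = 37.25 servings → $132.24.
lentils only: max(1079/407, 14.9/4.4) = 3.386 servings → $3.22.
canned tuna only: max(1079/283, 14.9/1.0) = 14.9 servings → $17.14.
sunflower seeds + salmon: the both-tight solution has a negative serving — not a feasible corner.
sunflower seeds + lentils: intersection lies outside the first quadrant.
sunflower seeds + canned tuna with both targets exact would need a negative amount; discard.
salmon + lentils with both targets exact would need a negative amount; discard.
salmon + canned tuna with both targets exact would need a negative amount; discard.
lentils + canned tuna: the both-tight solution has a negative serving — not a feasible corner.
Cheapest feasible corner: $3.22.

$3.22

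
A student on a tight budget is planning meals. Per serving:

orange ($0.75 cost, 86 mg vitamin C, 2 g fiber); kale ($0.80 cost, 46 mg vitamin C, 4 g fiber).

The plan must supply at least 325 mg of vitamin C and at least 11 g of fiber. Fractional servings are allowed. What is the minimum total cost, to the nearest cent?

With two linear requirements the optimum uses one or two foods; enumerate the corners.
orange only: max(325/86, 11/2) = 5.5 servings → $4.12.
kale only: max(325/46, 11/4) = 7.065 servings → $5.65.
orange + kale with both tight: 3.151 servings and 1.175 servings → $3.30.
The minimum over all feasible corners is $3.30.

$3.30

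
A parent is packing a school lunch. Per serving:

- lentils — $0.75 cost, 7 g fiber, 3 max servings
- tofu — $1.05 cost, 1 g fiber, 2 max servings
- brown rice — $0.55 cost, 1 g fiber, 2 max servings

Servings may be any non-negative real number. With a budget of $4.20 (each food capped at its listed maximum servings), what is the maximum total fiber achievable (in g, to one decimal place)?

Fiber per dollar: lentils 9.333, brown rice 1.818, tofu 0.9524.
Take 3 servings of lentils: spends $2.25, +21.0 g fiber (running total 21.0 g).
Take 2 servings of brown rice: spends $1.10, +2.0 g fiber (running total 23.0 g).
Take 0.8095 servings of tofu: spends $0.85, +0.8 g fiber (running total 23.8 g).
Filling greedily by fiber-per-dollar is optimal for one linear limit, giving 23.8 g.

23.8 g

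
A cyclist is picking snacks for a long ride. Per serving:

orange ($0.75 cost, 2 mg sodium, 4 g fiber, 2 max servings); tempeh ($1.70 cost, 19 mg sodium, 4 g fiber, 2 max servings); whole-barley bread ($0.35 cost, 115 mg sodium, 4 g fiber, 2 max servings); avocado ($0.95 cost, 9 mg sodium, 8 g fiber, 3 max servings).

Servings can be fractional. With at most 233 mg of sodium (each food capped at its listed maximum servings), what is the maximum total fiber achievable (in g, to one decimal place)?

45.7 g

Fiber per mg sodium: orange 2, avocado 0.8889, tempeh 0.2105, whole-barley bread 0.03478.
Take 2 servings of orange: uses 4 mg sodium, +8.0 g fiber (running total 8.0 g).
Take 3 servings of avocado: uses 27 mg sodium, +24.0 g fiber (running total 32.0 g).
Take 2 servings of tempeh: uses 38 mg sodium, +8.0 g fiber (running total 40.0 g).
Take 1.426 servings of whole-barley bread: uses 164 mg sodium, +5.7 g fiber (running total 45.7 g).
Filling greedily by fiber-per-mg sodium is optimal for one linear limit, giving 45.7 g.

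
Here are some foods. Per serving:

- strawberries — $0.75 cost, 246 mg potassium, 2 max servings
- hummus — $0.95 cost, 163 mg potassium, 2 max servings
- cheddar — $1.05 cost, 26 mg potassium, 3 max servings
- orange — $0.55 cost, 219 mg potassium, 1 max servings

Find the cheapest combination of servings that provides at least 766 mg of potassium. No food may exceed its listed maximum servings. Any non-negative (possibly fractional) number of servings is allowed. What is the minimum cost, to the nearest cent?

Cost per mg of potassium: orange $0.0025, strawberries $0.0030, hummus $0.0058, cheddar $0.0404.
Take 1 serving of orange: +219.0 mg potassium for $0.55 (total $0.55, still need 547.0 mg).
Take 2 servings of strawberries: +492.0 mg potassium for $1.50 (total $2.05, still need 55.0 mg).
Take 0.3374 servings of hummus: +55.0 mg potassium for $0.32 (total $2.37, still need 0.0 mg).
Filling from the cheapest source first is optimal under one linear minimum: $2.37.

$2.37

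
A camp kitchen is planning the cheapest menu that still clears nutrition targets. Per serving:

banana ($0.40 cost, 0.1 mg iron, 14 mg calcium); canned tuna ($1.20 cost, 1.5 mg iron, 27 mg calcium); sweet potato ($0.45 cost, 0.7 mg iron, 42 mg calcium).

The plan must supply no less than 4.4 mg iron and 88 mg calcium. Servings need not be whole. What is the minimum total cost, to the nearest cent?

$2.83

At the optimum either one food covers both requirements or two foods hit both targets exactly; no other combination can be cheaper.
banana only: max(4.4/0.1, 88/14) = 44 servings → $17.60.
canned tuna only: max(4.4/1.5, 88/27) = 3.259 servings → $3.91.
sweet potato only: max(4.4/0.7, 88/42) = 6.286 servings → $2.83.
banana + canned tuna with both tight: 0.7213 servings and 2.885 servings → $3.75.
banana + sweet potato with both targets exact would need a negative amount; discard.
canned tuna + sweet potato with both tight: 2.794 servings and 0.2993 servings → $3.49.
Cheapest feasible corner: $2.83.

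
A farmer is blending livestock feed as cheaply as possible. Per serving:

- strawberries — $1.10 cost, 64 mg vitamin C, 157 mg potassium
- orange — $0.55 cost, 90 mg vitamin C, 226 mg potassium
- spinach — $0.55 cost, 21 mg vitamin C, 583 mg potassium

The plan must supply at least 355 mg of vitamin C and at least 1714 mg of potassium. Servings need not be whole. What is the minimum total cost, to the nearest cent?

$2.82

strawberries only: max(355/64, 1714/157) = 10.92 servings → $12.01.
orange only: max(355/90, 1714/226) = 7.584 servings → $4.17.
spinach only: max(355/21, 1714/583) = 16.9 servings → $9.30.
strawberries + orange with both targets exact would need a negative amount; discard.
strawberries + spinach with both tight: 5.026 servings and 1.586 servings → $6.40.
orange + spinach with both tight: 3.582 servings and 1.551 servings → $2.82.
So the least-cost plan costs $2.82.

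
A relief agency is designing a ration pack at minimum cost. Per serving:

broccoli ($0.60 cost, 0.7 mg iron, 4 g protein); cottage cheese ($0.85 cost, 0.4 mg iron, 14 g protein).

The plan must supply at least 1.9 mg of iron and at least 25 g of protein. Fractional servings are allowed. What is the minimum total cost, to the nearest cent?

$2.24

This is a tiny linear program; its minimum lies at a vertex of the feasible set. List the vertices and price them.
broccoli only: max(1.9/0.7, 25/4) = 6.25 servings → $3.75.
cottage cheese only: max(1.9/0.4, 25/14) = 4.75 servings → $4.04.
broccoli + cottage cheese with both tight: 2.024 servings and 1.207 servings → $2.24.
The minimum over all feasible corners is $2.24.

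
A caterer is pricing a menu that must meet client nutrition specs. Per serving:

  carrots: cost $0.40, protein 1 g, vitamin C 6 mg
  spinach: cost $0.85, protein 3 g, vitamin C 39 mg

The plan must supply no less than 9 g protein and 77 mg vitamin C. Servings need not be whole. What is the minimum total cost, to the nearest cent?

With two linear requirements the optimum uses one or two foods; enumerate the corners.
carrots only: max(9/1, 77/6) = 12.83 servings → $5.13.
spinach only: max(9/3, 77/39) = 3 servings → $2.55.
carrots + spinach with both tight: 5.714 servings and 1.095 servings → $3.22.
Cheapest feasible corner: $2.55.

$2.55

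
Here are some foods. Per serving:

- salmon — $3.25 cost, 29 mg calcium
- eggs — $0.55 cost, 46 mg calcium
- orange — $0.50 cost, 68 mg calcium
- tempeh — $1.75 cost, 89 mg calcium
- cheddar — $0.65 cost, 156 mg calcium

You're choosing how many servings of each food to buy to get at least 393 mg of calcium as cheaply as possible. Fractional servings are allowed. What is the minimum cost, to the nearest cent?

Cost per mg of calcium: cheddar $0.0042, orange $0.0074, eggs $0.0120, tempeh $0.0197, salmon $0.1121.
With no serving limits, use only cheddar: 393 mg / 156 mg = 2.519 servings × $0.65 = $1.64.

$1.64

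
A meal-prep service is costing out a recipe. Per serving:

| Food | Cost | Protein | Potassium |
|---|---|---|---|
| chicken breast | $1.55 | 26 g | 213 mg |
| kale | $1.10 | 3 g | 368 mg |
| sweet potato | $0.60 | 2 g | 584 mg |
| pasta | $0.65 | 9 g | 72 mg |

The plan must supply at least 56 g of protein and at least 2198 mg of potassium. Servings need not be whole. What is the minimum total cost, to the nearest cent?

$4.81

This is a tiny linear program; its minimum lies at a vertex of the feasible set. List the vertices and price them.
chicken breast only: max(56/26, 2198/213) = 10.32 servings → $15.99.
kale only: max(56/3, 2198/368) = 18.67 servings → $20.53.
sweet potato only: max(56/2, 2198/584) = 28 servings → $16.80.
pasta only: max(56/9, 2198/72) = 30.53 servings → $19.84.
chicken breast + kale with both tight: 1.569 servings and 5.064 servings → $8.00.
chicken breast + sweet potato with both tight: 1.918 servings and 3.064 servings → $4.81.
chicken breast + pasta: intersection lies outside the first quadrant.
kale + sweet potato: the both-tight solution has a negative serving — not a feasible corner.
kale + pasta with both tight: 5.087 servings and 4.526 servings → $8.54.
sweet potato + pasta with both tight: 3.081 servings and 5.538 servings → $5.45.
Cheapest feasible corner: $4.81.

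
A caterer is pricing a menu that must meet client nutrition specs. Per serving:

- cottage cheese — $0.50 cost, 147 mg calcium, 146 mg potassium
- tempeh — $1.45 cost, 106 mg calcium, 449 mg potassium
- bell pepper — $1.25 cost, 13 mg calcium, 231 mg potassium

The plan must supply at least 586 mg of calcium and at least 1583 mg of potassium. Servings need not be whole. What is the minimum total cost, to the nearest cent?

cottage cheese only: max(586/147, 1583/146) = 10.84 servings → $5.42.
tempeh only: max(586/106, 1583/449) = 5.528 servings → $8.02.
bell pepper only: max(586/13, 1583/231) = 45.08 servings → $56.35.
cottage cheese + tempeh with both tight: 1.886 servings and 2.912 servings → $5.17.
cottage cheese + bell pepper with both tight: 3.58 servings and 4.59 servings → $7.53.
tempeh + bell pepper: intersection lies outside the first quadrant.
The minimum over all feasible corners is $5.17.

$5.17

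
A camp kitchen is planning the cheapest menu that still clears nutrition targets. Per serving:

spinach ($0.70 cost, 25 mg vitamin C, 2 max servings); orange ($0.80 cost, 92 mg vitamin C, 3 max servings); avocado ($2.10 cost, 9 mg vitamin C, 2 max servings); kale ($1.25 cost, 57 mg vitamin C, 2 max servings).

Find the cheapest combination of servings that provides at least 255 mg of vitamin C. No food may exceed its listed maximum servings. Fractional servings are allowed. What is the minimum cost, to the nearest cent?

$2.22

Cost per mg of vitamin C: orange $0.0087, kale $0.0219, spinach $0.0280, avocado $0.2333.
Take 2.772 servings of orange: +255.0 mg vitamin C for $2.22 (total $2.22, still need 0.0 mg).
Greedy by cheapest-per-mg is optimal for a single linear constraint, so the minimum cost is $2.22.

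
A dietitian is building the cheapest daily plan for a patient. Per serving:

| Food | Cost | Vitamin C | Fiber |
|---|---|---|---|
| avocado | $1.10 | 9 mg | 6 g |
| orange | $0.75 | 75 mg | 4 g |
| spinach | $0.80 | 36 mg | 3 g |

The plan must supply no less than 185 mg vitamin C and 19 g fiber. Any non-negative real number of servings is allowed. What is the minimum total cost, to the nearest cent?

This is a tiny linear program; its minimum lies at a vertex of the feasible set. List the vertices and price them.
avocado only: max(185/9, 19/6) = 20.56 servings → $22.61.
orange only: max(185/75, 19/4) = 4.75 servings → $3.56.
spinach only: max(185/36, 19/3) = 6.333 servings → $5.07.
avocado + orange with both tight: 1.655 servings and 2.268 servings → $3.52.
avocado + spinach with both tight: 0.6825 servings and 4.968 servings → $4.73.
orange + spinach: the both-tight solution has a negative serving — not a feasible corner.
So the least-cost plan costs $3.52.

$3.52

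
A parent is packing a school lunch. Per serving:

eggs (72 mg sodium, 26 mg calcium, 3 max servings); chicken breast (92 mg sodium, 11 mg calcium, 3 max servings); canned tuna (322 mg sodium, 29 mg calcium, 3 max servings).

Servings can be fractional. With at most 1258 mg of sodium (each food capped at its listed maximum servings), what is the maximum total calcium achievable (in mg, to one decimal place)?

Calcium per mg sodium: eggs 0.3611, chicken breast 0.1196, canned tuna 0.09006.
Take 3 servings of eggs: uses 216 mg sodium, +78.0 mg calcium (running total 78.0 mg).
Take 3 servings of chicken breast: uses 276 mg sodium, +33.0 mg calcium (running total 111.0 mg).
Take 2.379 servings of canned tuna: uses 766 mg sodium, +69.0 mg calcium (running total 180.0 mg).
Filling greedily by calcium-per-mg sodium is optimal for one linear limit, giving 180.0 mg.

180.0 mg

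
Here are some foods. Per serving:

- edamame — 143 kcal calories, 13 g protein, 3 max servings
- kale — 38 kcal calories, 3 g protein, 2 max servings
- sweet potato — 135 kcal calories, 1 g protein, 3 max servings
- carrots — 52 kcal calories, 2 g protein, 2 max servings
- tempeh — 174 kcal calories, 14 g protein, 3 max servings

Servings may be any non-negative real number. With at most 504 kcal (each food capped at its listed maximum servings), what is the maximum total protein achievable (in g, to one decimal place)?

45.0 g

Protein per kcal: edamame 0.09091, tempeh 0.08046, kale 0.07895, carrots 0.03846, sweet potato 0.007407.
Take 3 servings of edamame: uses 429 kcal, +39.0 g protein (running total 39.0 g).
Take 0.431 servings of tempeh: uses 75 kcal, +6.0 g protein (running total 45.0 g).
Filling greedily by protein-per-kcal is optimal for one linear limit, giving 45.0 g.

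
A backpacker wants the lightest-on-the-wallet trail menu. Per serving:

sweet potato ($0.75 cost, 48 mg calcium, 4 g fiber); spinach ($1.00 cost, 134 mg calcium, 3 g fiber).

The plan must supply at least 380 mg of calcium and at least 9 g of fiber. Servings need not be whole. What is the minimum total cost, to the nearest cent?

With two linear requirements the optimum uses one or two foods; enumerate the corners.
sweet potato only: max(380/48, 9/4) = 7.917 servings → $5.94.
spinach only: max(380/134, 9/3) = 3 servings → $3.00.
sweet potato + spinach with both tight: 0.1684 servings and 2.776 servings → $2.90.
Cheapest feasible corner: $2.90.

$2.90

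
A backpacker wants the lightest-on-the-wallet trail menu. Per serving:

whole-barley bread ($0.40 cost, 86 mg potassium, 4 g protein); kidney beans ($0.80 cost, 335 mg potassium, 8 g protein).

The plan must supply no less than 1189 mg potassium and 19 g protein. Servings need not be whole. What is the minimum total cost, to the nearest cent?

An LP optimum is at a vertex; with two nutrient constraints at most two foods are used. Check each candidate.
whole-barley bread only: max(1189/86, 19/4) = 13.83 servings → $5.53.
kidney beans only: max(1189/335, 19/8) = 3.549 servings → $2.84.
whole-barley bread + kidney beans with both targets exact would need a negative amount; discard.
The minimum over all feasible corners is $2.84.

$2.84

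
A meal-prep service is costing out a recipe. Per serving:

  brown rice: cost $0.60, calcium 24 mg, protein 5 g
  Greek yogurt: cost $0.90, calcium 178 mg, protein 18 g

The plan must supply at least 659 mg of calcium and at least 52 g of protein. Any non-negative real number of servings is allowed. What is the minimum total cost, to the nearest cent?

brown rice only: max(659/24, 52/5) = 27.46 servings → $16.48.
Greek yogurt only: max(659/178, 52/18) = 3.702 servings → $3.33.
brown rice + Greek yogurt: intersection lies outside the first quadrant.
So the least-cost plan costs $3.33.

$3.33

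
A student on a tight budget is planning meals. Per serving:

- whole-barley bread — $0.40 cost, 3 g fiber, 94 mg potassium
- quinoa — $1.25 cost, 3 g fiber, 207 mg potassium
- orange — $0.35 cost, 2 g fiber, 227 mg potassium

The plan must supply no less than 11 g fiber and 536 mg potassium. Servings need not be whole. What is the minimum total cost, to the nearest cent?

whole-barley bread only: max(11/3, 536/94) = 5.702 servings → $2.28.
quinoa only: max(11/3, 536/207) = 3.667 servings → $4.58.
orange only: max(11/2, 536/227) = 5.5 servings → $1.93.
whole-barley bread + quinoa with both tight: 1.973 servings and 1.693 servings → $2.91.
whole-barley bread + orange with both tight: 2.89 servings and 1.164 servings → $1.56.
quinoa + orange: intersection lies outside the first quadrant.
Cheapest feasible corner: $1.56.

$1.56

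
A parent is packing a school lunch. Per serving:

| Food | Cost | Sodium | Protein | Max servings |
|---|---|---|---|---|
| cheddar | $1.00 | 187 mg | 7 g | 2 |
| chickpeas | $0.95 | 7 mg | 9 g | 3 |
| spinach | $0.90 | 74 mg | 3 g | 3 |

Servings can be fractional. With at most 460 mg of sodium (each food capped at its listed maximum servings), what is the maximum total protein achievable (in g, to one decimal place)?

44.1 g

Protein per mg sodium: chickpeas 1.286, spinach 0.04054, cheddar 0.03743.
Take 3 servings of chickpeas: uses 21 mg sodium, +27.0 g protein (running total 27.0 g).
Take 3 servings of spinach: uses 222 mg sodium, +9.0 g protein (running total 36.0 g).
Take 1.16 servings of cheddar: uses 217 mg sodium, +8.1 g protein (running total 44.1 g).
Greedy by best ratio exhausts the sodium allowance optimally: 44.1 g.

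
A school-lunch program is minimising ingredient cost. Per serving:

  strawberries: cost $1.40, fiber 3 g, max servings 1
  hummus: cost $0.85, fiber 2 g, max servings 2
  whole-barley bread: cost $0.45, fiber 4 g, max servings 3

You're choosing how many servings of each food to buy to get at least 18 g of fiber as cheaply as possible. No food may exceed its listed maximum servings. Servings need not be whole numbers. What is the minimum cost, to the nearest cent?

$3.98

Cost per g of fiber: whole-barley bread $0.1125, hummus $0.4250, strawberries $0.4667.
Take 3 servings of whole-barley bread: +12.0 g fiber for $1.35 (total $1.35, still need 6.0 g).
Take 2 servings of hummus: +4.0 g fiber for $1.70 (total $3.05, still need 2.0 g).
Take 0.6667 servings of strawberries: +2.0 g fiber for $0.93 (total $3.98, still need 0.0 g).
Filling from the cheapest source first is optimal under one linear minimum: $3.98.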